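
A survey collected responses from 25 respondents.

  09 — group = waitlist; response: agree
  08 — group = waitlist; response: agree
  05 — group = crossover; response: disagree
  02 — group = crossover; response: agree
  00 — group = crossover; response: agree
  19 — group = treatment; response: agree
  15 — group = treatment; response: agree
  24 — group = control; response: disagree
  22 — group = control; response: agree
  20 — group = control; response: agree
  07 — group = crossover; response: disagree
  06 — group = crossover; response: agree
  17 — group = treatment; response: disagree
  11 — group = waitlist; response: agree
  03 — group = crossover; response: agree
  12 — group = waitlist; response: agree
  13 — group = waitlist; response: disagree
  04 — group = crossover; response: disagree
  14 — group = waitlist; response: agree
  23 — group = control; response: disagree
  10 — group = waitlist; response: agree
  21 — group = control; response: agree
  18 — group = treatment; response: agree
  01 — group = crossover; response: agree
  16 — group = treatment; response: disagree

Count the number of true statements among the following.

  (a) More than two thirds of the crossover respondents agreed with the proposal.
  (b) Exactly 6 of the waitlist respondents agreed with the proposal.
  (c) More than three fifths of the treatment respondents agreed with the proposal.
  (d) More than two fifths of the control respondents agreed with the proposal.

2

(a) crossover: |A| = 8, |A ∩ B| = 5; needs |A ∩ B| / |A| > 2/3 — false.
(b) waitlist: |A| = 7, |A ∩ B| = 6; needs |A ∩ B| = 6 — true.
(c) treatment: |A| = 5, |A ∩ B| = 3; needs |A ∩ B| / |A| > 3/5 — false.
(d) control: |A| = 5, |A ∩ B| = 3; needs |A ∩ B| / |A| > 2/5 — true.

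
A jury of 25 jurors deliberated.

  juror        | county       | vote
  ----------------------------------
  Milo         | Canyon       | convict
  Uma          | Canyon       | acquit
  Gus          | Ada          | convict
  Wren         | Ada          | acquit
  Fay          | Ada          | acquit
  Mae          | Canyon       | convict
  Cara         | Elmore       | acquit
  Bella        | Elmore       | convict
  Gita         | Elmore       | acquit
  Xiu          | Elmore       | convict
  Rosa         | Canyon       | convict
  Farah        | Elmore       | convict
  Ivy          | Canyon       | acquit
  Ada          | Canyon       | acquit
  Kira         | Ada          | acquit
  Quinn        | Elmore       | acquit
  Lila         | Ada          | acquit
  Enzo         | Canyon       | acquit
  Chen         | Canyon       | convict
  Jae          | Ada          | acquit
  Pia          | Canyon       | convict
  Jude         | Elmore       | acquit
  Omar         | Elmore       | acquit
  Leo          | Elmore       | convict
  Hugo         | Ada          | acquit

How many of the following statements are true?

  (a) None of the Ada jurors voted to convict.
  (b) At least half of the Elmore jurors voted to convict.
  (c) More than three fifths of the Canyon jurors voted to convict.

0

(a) Ada: |A| = 7, |A ∩ B| = 1; needs A ∩ B = ∅ (|A ∩ B| = 0) — false.
(b) Elmore: |A| = 9, |A ∩ B| = 4; needs |A ∩ B| ≥ |A ∖ B| — false.
(c) Canyon: |A| = 9, |A ∩ B| = 5; needs |A ∩ B| / |A| > 3/5 — false.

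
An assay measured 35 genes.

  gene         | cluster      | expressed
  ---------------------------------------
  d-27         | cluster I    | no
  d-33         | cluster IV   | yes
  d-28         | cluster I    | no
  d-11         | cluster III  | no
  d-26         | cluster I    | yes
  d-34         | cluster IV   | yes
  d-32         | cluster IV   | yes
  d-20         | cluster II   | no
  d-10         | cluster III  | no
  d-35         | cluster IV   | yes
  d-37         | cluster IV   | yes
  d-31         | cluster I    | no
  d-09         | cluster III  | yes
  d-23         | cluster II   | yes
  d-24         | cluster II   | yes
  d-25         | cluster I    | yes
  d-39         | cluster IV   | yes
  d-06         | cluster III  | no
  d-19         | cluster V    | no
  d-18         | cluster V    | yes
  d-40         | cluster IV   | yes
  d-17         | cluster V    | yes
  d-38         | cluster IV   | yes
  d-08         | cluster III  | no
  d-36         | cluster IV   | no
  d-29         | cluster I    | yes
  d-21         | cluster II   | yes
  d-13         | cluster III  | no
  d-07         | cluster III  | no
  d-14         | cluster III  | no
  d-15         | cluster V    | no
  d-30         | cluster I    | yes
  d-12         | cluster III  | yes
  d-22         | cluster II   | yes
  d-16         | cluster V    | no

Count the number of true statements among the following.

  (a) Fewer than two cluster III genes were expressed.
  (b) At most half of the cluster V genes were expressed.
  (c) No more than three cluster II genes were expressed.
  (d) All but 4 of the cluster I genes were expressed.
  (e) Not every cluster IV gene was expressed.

(a) cluster III: |A| = 9, |A ∩ B| = 2; needs |A ∩ B| < 2 — false.
(b) cluster V: |A| = 5, |A ∩ B| = 2; needs |A ∩ B| ≤ |A ∖ B| — true.
(c) cluster II: |A| = 5, |A ∩ B| = 4; needs |A ∩ B| ≤ 3 — false.
(d) cluster I: |A| = 7, |A ∩ B| = 4; needs |A ∖ B| = 4 — false.
(e) cluster IV: |A| = 9, |A ∩ B| = 8; needs A ⊄ B (|A ∖ B| ≥ 1) — true.

2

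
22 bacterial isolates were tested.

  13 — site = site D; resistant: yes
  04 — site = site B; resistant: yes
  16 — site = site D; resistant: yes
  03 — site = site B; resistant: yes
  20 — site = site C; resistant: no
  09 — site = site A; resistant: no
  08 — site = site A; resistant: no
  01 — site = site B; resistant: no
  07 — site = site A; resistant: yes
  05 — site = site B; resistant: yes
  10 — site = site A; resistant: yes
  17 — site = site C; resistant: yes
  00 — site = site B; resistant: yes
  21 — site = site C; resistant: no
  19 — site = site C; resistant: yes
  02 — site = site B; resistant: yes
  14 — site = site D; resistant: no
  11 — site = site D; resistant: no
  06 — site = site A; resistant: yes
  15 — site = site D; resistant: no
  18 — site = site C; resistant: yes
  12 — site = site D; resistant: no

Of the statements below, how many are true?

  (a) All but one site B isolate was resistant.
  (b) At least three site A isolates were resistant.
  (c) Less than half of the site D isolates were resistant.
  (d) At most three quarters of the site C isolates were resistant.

4

(a) site B: |A| = 6, |A ∩ B| = 5; needs |A ∖ B| = 1 — true.
(b) site A: |A| = 5, |A ∩ B| = 3; needs |A ∩ B| ≥ 3 — true.
(c) site D: |A| = 6, |A ∩ B| = 2; needs |A ∩ B| < |A ∖ B| — true.
(d) site C: |A| = 5, |A ∩ B| = 3; needs |A ∩ B| / |A| ≤ 3/4 — true.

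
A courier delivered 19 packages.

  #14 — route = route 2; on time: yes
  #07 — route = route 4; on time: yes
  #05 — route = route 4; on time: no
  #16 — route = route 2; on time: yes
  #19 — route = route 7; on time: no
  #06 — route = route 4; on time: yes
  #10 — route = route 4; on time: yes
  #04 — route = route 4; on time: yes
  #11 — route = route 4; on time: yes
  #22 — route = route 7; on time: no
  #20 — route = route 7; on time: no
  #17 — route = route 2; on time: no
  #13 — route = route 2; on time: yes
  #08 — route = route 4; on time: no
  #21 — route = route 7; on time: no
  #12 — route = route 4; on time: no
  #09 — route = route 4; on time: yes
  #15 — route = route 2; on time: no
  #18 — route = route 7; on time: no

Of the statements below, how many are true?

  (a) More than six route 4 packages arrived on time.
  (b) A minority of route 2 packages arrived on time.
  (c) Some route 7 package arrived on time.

0

(a) route 4: |A| = 9, |A ∩ B| = 6; needs |A ∩ B| > 6 — false.
(b) route 2: |A| = 5, |A ∩ B| = 3; needs |A ∩ B| < |A ∖ B| — false.
(c) route 7: |A| = 5, |A ∩ B| = 0; needs A ∩ B ≠ ∅ (|A ∩ B| ≥ 1) — false.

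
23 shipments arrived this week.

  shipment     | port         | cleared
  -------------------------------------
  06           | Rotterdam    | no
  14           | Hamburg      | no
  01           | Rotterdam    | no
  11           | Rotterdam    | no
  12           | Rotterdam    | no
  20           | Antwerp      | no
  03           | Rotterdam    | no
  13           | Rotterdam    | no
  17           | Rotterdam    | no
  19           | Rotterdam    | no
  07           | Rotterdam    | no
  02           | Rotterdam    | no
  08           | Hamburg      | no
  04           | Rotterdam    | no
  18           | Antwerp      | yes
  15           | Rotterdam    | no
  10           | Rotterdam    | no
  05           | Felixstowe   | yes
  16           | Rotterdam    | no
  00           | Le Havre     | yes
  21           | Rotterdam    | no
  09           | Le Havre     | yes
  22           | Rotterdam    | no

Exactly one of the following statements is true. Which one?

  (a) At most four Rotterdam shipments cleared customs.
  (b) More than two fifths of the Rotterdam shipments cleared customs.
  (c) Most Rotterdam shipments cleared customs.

(a)

|A| = 16, |A ∩ B| = 0, |A ∖ B| = 16.
(a) requires |A ∩ B| ≤ 4: true.
(b) requires |A ∩ B| / |A| > 2/5: false.
(c) requires |A ∩ B| > |A ∖ B|: false.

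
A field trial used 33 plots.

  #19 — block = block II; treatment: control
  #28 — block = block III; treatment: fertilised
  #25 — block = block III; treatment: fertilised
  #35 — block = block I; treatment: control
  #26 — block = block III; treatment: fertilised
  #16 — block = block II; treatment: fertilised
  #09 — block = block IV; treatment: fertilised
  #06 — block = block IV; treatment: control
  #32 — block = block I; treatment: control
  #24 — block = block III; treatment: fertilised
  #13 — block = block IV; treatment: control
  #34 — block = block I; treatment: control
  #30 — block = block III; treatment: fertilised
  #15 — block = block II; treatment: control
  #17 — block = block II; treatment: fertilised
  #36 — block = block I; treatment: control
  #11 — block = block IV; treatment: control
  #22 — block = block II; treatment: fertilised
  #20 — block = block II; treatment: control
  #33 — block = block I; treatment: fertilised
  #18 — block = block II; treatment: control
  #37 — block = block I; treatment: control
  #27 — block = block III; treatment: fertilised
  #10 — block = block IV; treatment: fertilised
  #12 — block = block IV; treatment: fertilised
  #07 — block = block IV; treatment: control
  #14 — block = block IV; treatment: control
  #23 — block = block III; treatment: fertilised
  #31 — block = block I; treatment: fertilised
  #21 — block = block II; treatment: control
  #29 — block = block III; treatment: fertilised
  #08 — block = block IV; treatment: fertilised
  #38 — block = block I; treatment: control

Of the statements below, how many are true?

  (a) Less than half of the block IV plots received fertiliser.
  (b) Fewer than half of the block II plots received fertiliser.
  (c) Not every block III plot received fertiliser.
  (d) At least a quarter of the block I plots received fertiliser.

3

(a) block IV: |A| = 9, |A ∩ B| = 4; needs |A ∩ B| < |A ∖ B| — true.
(b) block II: |A| = 8, |A ∩ B| = 3; needs |A ∩ B| < |A ∖ B| — true.
(c) block III: |A| = 8, |A ∩ B| = 8; needs A ⊄ B (|A ∖ B| ≥ 1) — false.
(d) block I: |A| = 8, |A ∩ B| = 2; needs |A ∩ B| / |A| ≥ 1/4 — true.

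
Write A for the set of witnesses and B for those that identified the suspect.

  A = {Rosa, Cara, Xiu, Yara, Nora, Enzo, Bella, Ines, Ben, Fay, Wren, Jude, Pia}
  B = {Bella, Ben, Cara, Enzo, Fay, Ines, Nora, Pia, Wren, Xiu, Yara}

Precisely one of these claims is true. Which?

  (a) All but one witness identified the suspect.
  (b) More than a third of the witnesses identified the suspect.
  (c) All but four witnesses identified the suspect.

(b)

|A| = 13, |A ∩ B| = 11, |A ∖ B| = 2.
(a) requires |A ∖ B| = 1: false.
(b) requires |A ∩ B| / |A| > 1/3: true.
(c) requires |A ∖ B| = 4: false.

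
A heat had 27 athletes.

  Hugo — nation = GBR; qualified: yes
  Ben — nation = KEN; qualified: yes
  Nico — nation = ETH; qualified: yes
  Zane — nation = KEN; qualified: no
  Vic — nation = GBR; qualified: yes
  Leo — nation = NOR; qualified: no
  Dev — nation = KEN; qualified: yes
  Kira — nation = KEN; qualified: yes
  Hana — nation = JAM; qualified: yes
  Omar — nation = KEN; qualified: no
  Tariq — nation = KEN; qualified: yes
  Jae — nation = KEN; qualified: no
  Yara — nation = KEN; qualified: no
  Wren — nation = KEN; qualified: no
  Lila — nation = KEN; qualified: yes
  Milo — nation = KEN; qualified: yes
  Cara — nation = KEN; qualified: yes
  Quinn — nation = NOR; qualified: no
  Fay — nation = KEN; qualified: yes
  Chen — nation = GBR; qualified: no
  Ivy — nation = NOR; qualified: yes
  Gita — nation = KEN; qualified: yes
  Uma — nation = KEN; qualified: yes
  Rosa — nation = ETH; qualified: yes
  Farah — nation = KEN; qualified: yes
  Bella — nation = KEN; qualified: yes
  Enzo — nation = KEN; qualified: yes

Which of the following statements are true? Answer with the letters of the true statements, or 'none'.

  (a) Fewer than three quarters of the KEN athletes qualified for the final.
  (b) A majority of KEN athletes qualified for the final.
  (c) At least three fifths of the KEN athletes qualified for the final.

(a), (b), (c)

|A| = 18, |A ∩ B| = 13, |A ∖ B| = 5.
(a) |A ∩ B| / |A| < 3/4: holds.
(b) |A ∩ B| > |A ∖ B|: holds.
(c) |A ∩ B| / |A| ≥ 3/5: holds.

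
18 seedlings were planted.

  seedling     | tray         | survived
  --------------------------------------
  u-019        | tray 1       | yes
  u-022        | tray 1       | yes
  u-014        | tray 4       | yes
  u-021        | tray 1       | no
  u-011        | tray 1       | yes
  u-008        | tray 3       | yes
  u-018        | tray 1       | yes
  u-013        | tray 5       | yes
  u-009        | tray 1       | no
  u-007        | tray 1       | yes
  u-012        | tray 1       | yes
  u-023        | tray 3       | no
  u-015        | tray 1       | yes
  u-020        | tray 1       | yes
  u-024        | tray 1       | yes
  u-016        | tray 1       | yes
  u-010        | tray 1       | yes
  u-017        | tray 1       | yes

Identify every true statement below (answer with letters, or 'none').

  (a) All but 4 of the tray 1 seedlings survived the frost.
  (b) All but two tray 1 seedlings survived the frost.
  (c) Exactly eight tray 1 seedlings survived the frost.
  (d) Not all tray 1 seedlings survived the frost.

|A| = 14, |A ∩ B| = 12, |A ∖ B| = 2.
(a) |A ∖ B| = 4: fails.
(b) |A ∖ B| = 2: holds.
(c) |A ∩ B| = 8: fails.
(d) A ⊄ B (|A ∖ B| ≥ 1): holds.

(b), (d)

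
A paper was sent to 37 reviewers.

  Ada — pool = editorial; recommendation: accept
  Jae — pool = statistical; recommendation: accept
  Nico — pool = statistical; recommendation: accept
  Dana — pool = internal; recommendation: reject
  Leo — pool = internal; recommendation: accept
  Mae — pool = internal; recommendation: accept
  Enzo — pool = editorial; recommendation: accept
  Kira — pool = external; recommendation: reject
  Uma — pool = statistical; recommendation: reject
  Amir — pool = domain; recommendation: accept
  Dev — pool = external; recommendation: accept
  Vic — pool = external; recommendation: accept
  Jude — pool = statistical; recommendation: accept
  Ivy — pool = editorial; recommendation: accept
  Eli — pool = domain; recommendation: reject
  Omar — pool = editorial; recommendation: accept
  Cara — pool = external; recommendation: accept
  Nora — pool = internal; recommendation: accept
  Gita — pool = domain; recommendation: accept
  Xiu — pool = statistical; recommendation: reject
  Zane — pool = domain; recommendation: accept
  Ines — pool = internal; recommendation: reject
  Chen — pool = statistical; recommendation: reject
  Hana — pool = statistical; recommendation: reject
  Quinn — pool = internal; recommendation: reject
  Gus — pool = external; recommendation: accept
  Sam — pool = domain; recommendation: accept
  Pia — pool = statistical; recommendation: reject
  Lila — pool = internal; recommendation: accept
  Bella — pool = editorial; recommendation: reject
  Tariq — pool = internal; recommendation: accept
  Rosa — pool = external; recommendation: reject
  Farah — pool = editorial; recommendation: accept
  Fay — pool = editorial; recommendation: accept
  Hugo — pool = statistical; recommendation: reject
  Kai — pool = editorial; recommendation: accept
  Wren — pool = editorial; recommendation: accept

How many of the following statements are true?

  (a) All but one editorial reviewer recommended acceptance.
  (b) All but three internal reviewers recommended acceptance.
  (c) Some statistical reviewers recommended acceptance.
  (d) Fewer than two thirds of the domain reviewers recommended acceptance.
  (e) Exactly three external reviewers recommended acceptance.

3

(a) editorial: |A| = 9, |A ∩ B| = 8; needs |A ∖ B| = 1 — true.
(b) internal: |A| = 8, |A ∩ B| = 5; needs |A ∖ B| = 3 — true.
(c) statistical: |A| = 9, |A ∩ B| = 3; needs A ∩ B ≠ ∅ (|A ∩ B| ≥ 1) — true.
(d) domain: |A| = 5, |A ∩ B| = 4; needs |A ∩ B| / |A| < 2/3 — false.
(e) external: |A| = 6, |A ∩ B| = 4; needs |A ∩ B| = 3 — false.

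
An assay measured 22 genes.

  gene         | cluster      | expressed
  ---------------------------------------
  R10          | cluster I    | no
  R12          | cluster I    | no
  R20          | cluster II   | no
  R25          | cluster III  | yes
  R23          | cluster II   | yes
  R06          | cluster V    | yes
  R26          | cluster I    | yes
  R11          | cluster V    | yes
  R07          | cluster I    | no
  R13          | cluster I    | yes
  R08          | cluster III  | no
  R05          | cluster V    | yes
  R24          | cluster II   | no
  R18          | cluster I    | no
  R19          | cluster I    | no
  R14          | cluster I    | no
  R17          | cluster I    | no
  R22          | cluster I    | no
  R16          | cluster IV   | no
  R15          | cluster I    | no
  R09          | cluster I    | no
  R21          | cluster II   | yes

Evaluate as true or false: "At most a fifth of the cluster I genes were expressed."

'At most a fifth of the cluster I genes were expressed' holds iff |A ∩ B| / |A| ≤ 1/5.
A (the restrictor) = {R10, R12, R26, R07, R13, R18, R19, R14, R17, R22, R15, R09}, |A| = 12.
A ∩ B = {R26, R13}, so |A ∩ B| = 2.
A ∖ B = {R10, R12, R07, R18, R19, R14, R17, R22, R15, R09}, so |A ∖ B| = 10.
|A ∩ B|/|A| = 2/12, so the statement is true.

True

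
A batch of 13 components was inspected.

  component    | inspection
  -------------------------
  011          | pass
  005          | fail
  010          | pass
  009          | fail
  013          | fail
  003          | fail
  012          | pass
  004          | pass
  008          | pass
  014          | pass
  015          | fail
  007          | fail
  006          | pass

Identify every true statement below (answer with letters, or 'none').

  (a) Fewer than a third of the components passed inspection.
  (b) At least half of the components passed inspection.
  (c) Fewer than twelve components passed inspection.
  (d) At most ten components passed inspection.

(b), (c), (d)

|A| = 13, |A ∩ B| = 7, |A ∖ B| = 6.
(a) |A ∩ B| / |A| < 1/3: fails.
(b) |A ∩ B| ≥ |A ∖ B|: holds.
(c) |A ∩ B| < 12: holds.
(d) |A ∩ B| ≤ 10: holds.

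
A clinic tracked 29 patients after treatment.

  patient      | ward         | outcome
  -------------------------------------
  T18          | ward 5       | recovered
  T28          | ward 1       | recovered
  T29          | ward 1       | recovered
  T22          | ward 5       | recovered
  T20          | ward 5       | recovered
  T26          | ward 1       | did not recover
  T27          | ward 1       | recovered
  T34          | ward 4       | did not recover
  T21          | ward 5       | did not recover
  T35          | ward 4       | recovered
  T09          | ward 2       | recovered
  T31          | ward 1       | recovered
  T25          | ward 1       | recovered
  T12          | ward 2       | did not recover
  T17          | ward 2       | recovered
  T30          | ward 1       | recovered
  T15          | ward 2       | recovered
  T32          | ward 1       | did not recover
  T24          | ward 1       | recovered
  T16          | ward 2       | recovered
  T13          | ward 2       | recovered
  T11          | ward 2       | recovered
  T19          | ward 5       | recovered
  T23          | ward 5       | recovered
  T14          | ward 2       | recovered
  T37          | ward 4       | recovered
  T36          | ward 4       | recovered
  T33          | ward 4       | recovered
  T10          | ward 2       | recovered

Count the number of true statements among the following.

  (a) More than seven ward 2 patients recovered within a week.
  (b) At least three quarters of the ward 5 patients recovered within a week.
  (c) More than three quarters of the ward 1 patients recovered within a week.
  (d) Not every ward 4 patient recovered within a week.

(a) ward 2: |A| = 9, |A ∩ B| = 8; needs |A ∩ B| > 7 — true.
(b) ward 5: |A| = 6, |A ∩ B| = 5; needs |A ∩ B| / |A| ≥ 3/4 — true.
(c) ward 1: |A| = 9, |A ∩ B| = 7; needs |A ∩ B| / |A| > 3/4 — true.
(d) ward 4: |A| = 5, |A ∩ B| = 4; needs A ⊄ B (|A ∖ B| ≥ 1) — true.

4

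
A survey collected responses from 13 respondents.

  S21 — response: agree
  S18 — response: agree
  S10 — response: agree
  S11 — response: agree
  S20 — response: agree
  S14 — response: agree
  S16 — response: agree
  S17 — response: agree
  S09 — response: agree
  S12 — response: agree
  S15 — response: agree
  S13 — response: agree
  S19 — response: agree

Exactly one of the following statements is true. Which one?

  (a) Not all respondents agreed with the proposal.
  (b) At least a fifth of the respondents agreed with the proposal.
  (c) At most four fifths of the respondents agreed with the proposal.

|A| = 13, |A ∩ B| = 13, |A ∖ B| = 0.
(a) requires A ⊄ B (|A ∖ B| ≥ 1): false.
(b) requires |A ∩ B| / |A| ≥ 1/5: true.
(c) requires |A ∩ B| / |A| ≤ 4/5: false.

(b)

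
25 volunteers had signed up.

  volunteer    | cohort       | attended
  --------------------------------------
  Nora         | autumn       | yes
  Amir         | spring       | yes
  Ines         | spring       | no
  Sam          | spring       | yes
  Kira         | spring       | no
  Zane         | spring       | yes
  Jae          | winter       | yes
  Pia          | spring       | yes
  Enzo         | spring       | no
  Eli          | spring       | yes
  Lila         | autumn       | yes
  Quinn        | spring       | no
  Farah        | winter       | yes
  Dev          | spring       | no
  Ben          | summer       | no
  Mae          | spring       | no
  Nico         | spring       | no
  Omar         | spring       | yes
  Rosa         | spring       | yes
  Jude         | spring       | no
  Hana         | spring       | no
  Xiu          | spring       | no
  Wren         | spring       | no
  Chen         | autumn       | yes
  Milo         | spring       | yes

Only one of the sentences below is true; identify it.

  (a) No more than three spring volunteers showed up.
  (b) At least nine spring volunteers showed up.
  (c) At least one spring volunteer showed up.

(c)

|A| = 19, |A ∩ B| = 8, |A ∖ B| = 11.
(a) requires |A ∩ B| ≤ 3: false.
(b) requires |A ∩ B| ≥ 9: false.
(c) requires A ∩ B ≠ ∅ (|A ∩ B| ≥ 1): true.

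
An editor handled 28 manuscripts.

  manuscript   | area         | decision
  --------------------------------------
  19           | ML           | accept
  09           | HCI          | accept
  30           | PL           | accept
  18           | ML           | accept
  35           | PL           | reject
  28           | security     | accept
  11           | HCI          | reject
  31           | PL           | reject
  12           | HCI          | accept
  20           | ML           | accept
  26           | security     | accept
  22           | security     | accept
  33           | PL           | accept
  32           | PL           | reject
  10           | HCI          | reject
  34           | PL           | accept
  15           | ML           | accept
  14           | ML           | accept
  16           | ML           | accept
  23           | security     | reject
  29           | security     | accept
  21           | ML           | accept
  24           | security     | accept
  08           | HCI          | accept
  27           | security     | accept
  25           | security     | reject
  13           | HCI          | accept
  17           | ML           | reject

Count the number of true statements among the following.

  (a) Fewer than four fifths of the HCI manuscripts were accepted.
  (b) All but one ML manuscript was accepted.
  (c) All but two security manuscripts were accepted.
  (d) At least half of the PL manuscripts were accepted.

(a) HCI: |A| = 6, |A ∩ B| = 4; needs |A ∩ B| / |A| < 4/5 — true.
(b) ML: |A| = 8, |A ∩ B| = 7; needs |A ∖ B| = 1 — true.
(c) security: |A| = 8, |A ∩ B| = 6; needs |A ∖ B| = 2 — true.
(d) PL: |A| = 6, |A ∩ B| = 3; needs |A ∩ B| ≥ |A ∖ B| — true.

4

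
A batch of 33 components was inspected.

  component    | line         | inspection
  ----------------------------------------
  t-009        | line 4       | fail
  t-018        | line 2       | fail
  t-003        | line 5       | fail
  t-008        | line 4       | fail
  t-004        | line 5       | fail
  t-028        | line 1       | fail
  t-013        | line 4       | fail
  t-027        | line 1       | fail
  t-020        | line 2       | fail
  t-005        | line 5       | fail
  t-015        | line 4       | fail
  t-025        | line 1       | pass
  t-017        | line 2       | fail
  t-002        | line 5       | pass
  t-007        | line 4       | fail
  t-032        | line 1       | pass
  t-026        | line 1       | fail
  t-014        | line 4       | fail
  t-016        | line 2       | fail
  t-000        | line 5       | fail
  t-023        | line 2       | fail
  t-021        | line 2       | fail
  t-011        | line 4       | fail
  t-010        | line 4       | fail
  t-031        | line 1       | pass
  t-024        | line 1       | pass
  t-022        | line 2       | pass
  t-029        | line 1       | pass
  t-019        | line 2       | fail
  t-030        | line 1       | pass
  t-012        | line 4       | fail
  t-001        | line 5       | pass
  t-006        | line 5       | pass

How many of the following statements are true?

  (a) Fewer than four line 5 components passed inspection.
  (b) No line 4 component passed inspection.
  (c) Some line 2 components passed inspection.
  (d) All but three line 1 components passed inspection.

(a) line 5: |A| = 7, |A ∩ B| = 3; needs |A ∩ B| < 4 — true.
(b) line 4: |A| = 9, |A ∩ B| = 0; needs A ∩ B = ∅ (|A ∩ B| = 0) — true.
(c) line 2: |A| = 8, |A ∩ B| = 1; needs A ∩ B ≠ ∅ (|A ∩ B| ≥ 1) — true.
(d) line 1: |A| = 9, |A ∩ B| = 6; needs |A ∖ B| = 3 — true.

4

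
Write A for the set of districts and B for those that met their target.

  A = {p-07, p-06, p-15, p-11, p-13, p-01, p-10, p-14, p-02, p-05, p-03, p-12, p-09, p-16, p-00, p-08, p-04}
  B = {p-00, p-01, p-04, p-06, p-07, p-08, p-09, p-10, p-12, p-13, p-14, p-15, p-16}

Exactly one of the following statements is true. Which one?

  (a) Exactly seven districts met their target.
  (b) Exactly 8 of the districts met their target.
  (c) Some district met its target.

|A| = 17, |A ∩ B| = 13, |A ∖ B| = 4.
(a) requires |A ∩ B| = 7: false.
(b) requires |A ∩ B| = 8: false.
(c) requires A ∩ B ≠ ∅ (|A ∩ B| ≥ 1): true.

(c)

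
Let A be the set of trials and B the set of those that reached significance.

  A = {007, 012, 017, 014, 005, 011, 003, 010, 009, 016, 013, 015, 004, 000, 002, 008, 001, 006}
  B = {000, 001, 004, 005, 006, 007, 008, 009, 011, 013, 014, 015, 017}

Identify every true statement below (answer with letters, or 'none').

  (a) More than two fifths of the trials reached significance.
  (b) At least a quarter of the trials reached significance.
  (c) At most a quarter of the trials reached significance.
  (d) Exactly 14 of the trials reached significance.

(a), (b)

|A| = 18, |A ∩ B| = 13, |A ∖ B| = 5.
(a) |A ∩ B| / |A| > 2/5: holds.
(b) |A ∩ B| / |A| ≥ 1/4: holds.
(c) |A ∩ B| / |A| ≤ 1/4: fails.
(d) |A ∩ B| = 14: fails.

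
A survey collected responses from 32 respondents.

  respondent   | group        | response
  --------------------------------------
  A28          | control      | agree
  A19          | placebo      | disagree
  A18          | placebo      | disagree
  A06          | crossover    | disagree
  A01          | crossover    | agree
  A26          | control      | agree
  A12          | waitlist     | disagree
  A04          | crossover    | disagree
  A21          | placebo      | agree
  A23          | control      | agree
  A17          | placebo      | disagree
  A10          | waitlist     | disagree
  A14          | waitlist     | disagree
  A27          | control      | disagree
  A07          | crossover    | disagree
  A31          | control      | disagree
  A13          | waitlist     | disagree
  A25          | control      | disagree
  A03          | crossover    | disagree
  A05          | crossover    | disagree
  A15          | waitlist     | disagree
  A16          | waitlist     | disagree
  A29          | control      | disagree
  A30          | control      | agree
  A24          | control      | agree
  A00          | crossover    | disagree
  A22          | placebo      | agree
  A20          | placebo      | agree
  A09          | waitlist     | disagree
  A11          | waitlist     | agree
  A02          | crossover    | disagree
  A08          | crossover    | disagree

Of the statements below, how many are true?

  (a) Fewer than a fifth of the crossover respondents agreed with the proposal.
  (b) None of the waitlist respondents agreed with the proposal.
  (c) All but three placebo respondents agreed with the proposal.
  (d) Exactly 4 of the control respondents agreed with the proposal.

2

(a) crossover: |A| = 9, |A ∩ B| = 1; needs |A ∩ B| / |A| < 1/5 — true.
(b) waitlist: |A| = 8, |A ∩ B| = 1; needs A ∩ B = ∅ (|A ∩ B| = 0) — false.
(c) placebo: |A| = 6, |A ∩ B| = 3; needs |A ∖ B| = 3 — true.
(d) control: |A| = 9, |A ∩ B| = 5; needs |A ∩ B| = 4 — false.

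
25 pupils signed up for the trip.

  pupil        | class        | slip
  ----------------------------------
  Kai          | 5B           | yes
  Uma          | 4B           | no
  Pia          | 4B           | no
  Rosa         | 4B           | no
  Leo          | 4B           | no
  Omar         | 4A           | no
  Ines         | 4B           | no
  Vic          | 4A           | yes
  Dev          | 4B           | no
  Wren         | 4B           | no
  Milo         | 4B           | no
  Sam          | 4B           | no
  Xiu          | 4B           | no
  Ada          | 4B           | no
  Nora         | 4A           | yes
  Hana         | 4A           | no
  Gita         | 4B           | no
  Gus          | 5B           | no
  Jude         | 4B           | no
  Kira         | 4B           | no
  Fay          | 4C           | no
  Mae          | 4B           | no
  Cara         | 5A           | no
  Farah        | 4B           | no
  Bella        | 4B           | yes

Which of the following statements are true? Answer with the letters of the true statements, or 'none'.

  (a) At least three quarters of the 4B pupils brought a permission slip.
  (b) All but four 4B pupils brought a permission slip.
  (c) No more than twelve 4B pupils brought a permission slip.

|A| = 17, |A ∩ B| = 1, |A ∖ B| = 16.
(a) |A ∩ B| / |A| ≥ 3/4: fails.
(b) |A ∖ B| = 4: fails.
(c) |A ∩ B| ≤ 12: holds.

(c)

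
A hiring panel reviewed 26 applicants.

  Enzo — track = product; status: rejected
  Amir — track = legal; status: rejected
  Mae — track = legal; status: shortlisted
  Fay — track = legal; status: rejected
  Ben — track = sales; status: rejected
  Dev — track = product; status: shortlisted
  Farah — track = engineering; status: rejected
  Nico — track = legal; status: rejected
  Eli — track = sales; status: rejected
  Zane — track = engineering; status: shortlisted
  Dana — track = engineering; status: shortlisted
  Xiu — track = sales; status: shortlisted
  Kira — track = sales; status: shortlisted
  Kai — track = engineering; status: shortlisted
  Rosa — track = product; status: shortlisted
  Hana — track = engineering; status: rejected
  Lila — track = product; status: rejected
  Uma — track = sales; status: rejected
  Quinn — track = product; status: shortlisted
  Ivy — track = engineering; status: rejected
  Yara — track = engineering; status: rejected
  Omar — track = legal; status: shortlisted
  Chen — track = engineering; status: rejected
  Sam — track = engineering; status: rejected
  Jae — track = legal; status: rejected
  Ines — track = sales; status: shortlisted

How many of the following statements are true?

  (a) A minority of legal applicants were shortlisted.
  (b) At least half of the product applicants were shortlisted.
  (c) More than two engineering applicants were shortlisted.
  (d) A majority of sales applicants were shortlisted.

3

(a) legal: |A| = 6, |A ∩ B| = 2; needs |A ∩ B| < |A ∖ B| — true.
(b) product: |A| = 5, |A ∩ B| = 3; needs |A ∩ B| ≥ |A ∖ B| — true.
(c) engineering: |A| = 9, |A ∩ B| = 3; needs |A ∩ B| > 2 — true.
(d) sales: |A| = 6, |A ∩ B| = 3; needs |A ∩ B| > |A ∖ B| — false.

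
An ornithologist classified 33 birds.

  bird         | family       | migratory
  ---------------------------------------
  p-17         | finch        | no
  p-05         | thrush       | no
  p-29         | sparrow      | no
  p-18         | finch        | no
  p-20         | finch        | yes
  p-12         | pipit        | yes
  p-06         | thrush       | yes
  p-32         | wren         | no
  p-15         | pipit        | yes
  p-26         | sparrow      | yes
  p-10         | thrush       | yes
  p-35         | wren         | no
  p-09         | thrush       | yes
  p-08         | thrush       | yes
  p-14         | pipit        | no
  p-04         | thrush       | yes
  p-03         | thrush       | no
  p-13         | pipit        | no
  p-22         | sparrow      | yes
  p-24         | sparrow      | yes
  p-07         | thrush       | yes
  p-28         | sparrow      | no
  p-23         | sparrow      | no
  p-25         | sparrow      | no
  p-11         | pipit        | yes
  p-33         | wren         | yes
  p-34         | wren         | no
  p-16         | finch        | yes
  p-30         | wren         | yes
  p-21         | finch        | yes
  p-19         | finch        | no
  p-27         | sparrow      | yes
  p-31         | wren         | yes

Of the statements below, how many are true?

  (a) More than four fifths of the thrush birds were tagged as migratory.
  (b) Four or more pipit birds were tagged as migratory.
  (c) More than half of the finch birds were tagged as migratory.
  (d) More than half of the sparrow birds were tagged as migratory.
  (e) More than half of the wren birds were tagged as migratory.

(a) thrush: |A| = 8, |A ∩ B| = 6; needs |A ∩ B| / |A| > 4/5 — false.
(b) pipit: |A| = 5, |A ∩ B| = 3; needs |A ∩ B| ≥ 4 — false.
(c) finch: |A| = 6, |A ∩ B| = 3; needs |A ∩ B| > |A ∖ B| — false.
(d) sparrow: |A| = 8, |A ∩ B| = 4; needs |A ∩ B| > |A ∖ B| — false.
(e) wren: |A| = 6, |A ∩ B| = 3; needs |A ∩ B| > |A ∖ B| — false.

0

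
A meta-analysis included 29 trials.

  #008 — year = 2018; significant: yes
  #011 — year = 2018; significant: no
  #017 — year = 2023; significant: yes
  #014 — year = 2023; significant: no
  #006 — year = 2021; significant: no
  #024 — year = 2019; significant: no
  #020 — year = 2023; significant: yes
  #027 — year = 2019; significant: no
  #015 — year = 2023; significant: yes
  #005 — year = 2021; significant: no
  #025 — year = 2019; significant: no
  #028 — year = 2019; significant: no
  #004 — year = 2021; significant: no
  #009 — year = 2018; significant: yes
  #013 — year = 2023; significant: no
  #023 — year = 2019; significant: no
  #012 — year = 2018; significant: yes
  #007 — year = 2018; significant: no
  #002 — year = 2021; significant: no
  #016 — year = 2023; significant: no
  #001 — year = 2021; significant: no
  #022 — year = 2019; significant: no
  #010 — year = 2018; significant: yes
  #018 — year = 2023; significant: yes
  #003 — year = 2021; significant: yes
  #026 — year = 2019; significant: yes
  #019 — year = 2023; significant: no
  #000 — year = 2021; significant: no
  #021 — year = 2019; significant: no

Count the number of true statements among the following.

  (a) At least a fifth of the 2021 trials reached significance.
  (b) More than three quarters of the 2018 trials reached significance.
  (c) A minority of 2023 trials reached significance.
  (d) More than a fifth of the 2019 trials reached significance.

0

(a) 2021: |A| = 7, |A ∩ B| = 1; needs |A ∩ B| / |A| ≥ 1/5 — false.
(b) 2018: |A| = 6, |A ∩ B| = 4; needs |A ∩ B| / |A| > 3/4 — false.
(c) 2023: |A| = 8, |A ∩ B| = 4; needs |A ∩ B| < |A ∖ B| — false.
(d) 2019: |A| = 8, |A ∩ B| = 1; needs |A ∩ B| / |A| > 1/5 — false.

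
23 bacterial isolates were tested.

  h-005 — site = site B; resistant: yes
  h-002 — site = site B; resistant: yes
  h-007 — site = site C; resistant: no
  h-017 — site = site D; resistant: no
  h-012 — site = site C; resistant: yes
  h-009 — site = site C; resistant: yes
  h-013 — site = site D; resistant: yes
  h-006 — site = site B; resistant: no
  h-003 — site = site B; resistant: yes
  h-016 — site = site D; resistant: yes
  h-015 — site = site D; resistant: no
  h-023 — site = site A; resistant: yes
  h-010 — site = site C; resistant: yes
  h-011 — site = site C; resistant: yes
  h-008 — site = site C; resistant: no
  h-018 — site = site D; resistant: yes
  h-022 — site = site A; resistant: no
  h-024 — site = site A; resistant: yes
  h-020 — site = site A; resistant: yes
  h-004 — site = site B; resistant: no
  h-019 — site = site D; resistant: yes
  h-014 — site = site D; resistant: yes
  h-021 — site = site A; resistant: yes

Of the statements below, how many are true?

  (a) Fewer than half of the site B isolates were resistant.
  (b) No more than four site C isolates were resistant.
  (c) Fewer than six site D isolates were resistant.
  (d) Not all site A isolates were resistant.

3

(a) site B: |A| = 5, |A ∩ B| = 3; needs |A ∩ B| < |A ∖ B| — false.
(b) site C: |A| = 6, |A ∩ B| = 4; needs |A ∩ B| ≤ 4 — true.
(c) site D: |A| = 7, |A ∩ B| = 5; needs |A ∩ B| < 6 — true.
(d) site A: |A| = 5, |A ∩ B| = 4; needs A ⊄ B (|A ∖ B| ≥ 1) — true.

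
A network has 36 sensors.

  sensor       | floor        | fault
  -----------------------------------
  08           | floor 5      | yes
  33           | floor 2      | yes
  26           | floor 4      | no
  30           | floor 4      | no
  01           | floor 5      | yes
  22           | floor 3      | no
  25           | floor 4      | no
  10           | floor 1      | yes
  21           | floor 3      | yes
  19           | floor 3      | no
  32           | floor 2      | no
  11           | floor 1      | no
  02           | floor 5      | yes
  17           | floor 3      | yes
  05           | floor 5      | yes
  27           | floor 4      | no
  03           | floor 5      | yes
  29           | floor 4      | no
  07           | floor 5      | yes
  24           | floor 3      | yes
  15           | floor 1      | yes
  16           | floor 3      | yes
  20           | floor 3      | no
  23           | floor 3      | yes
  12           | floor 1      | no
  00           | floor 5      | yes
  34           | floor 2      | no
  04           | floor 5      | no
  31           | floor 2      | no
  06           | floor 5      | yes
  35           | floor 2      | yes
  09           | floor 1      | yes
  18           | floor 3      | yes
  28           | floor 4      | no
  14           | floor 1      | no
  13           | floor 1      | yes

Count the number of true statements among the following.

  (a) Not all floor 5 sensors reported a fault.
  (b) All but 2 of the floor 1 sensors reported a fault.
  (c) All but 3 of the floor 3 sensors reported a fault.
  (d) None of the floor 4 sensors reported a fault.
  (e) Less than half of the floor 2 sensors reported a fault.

4

(a) floor 5: |A| = 9, |A ∩ B| = 8; needs A ⊄ B (|A ∖ B| ≥ 1) — true.
(b) floor 1: |A| = 7, |A ∩ B| = 4; needs |A ∖ B| = 2 — false.
(c) floor 3: |A| = 9, |A ∩ B| = 6; needs |A ∖ B| = 3 — true.
(d) floor 4: |A| = 6, |A ∩ B| = 0; needs A ∩ B = ∅ (|A ∩ B| = 0) — true.
(e) floor 2: |A| = 5, |A ∩ B| = 2; needs |A ∩ B| < |A ∖ B| — true.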